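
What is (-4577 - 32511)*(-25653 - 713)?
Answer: 977862208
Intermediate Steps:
(-4577 - 32511)*(-25653 - 713) = -37088*(-26366) = 977862208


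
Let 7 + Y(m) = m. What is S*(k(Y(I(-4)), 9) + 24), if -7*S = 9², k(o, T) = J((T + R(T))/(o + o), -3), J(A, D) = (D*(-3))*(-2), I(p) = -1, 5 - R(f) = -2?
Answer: -486/7 ≈ -69.429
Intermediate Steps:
R(f) = 7 (R(f) = 5 - 1*(-2) = 5 + 2 = 7)
Y(m) = -7 + m
J(A, D) = 6*D (J(A, D) = -3*D*(-2) = 6*D)
k(o, T) = -18 (k(o, T) = 6*(-3) = -18)
S = -81/7 (S = -⅐*9² = -⅐*81 = -81/7 ≈ -11.571)
S*(k(Y(I(-4)), 9) + 24) = -81*(-18 + 24)/7 = -81/7*6 = -486/7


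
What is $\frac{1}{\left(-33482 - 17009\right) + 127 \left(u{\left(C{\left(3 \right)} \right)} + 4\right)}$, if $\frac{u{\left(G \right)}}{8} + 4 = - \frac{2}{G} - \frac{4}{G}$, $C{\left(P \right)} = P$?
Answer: $- \frac{1}{56079} \approx -1.7832 \cdot 10^{-5}$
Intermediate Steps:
$u{\left(G \right)} = -32 - \frac{48}{G}$ ($u{\left(G \right)} = -32 + 8 \left(- \frac{2}{G} - \frac{4}{G}\right) = -32 + 8 \left(- \frac{6}{G}\right) = -32 - \frac{48}{G}$)
$\frac{1}{\left(-33482 - 17009\right) + 127 \left(u{\left(C{\left(3 \right)} \right)} + 4\right)} = \frac{1}{\left(-33482 - 17009\right) + 127 \left(\left(-32 - \frac{48}{3}\right) + 4\right)} = \frac{1}{\left(-33482 - 17009\right) + 127 \left(\left(-32 - 16\right) + 4\right)} = \frac{1}{-50491 + 127 \left(\left(-32 - 16\right) + 4\right)} = \frac{1}{-50491 + 127 \left(-48 + 4\right)} = \frac{1}{-50491 + 127 \left(-44\right)} = \frac{1}{-50491 - 5588} = \frac{1}{-56079} = - \frac{1}{56079}$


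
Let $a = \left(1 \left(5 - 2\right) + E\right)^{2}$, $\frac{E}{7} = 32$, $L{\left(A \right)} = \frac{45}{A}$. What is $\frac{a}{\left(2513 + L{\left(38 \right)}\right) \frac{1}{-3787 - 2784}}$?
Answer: $- \frac{12866688242}{95539} \approx -1.3467 \cdot 10^{5}$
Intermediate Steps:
$E = 224$ ($E = 7 \cdot 32 = 224$)
$a = 51529$ ($a = \left(1 \left(5 - 2\right) + 224\right)^{2} = \left(1 \cdot 3 + 224\right)^{2} = \left(3 + 224\right)^{2} = 227^{2} = 51529$)
$\frac{a}{\left(2513 + L{\left(38 \right)}\right) \frac{1}{-3787 - 2784}} = \frac{51529}{\left(2513 + \frac{45}{38}\right) \frac{1}{-3787 - 2784}} = \frac{51529}{\left(2513 + 45 \cdot \frac{1}{38}\right) \frac{1}{-6571}} = \frac{51529}{\left(2513 + \frac{45}{38}\right) \left(- \frac{1}{6571}\right)} = \frac{51529}{\frac{95539}{38} \left(- \frac{1}{6571}\right)} = \frac{51529}{- \frac{95539}{249698}} = 51529 \left(- \frac{249698}{95539}\right) = - \frac{12866688242}{95539}$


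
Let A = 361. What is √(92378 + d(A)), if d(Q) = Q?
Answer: √92739 ≈ 304.53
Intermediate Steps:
√(92378 + d(A)) = √(92378 + 361) = √92739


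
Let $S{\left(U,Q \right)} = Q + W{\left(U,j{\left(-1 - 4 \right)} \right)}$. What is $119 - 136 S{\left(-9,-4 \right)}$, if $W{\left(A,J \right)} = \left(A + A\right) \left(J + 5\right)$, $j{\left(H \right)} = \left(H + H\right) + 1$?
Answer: $-9129$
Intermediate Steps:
$j{\left(H \right)} = 1 + 2 H$ ($j{\left(H \right)} = 2 H + 1 = 1 + 2 H$)
$W{\left(A,J \right)} = 2 A \left(5 + J\right)$
$S{\left(U,Q \right)} = Q - 8 U$ ($S{\left(U,Q \right)} = Q + 2 U \left(5 + \left(1 + 2 \left(-1 - 4\right)\right)\right) = Q + 2 U \left(5 + \left(1 + 2 \left(-5\right)\right)\right) = Q + 2 U \left(5 + \left(1 - 10\right)\right) = Q + 2 U \left(5 - 9\right) = Q + 2 U \left(-4\right) = Q - 8 U$)
$119 - 136 S{\left(-9,-4 \right)} = 119 - 136 \left(-4 - -72\right) = 119 - 136 \left(-4 + 72\right) = 119 - 9248 = -9129$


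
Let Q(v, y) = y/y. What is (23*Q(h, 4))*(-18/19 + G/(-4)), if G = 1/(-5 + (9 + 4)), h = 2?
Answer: -13685/608 ≈ -22.508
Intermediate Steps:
G = 1/8 (G = 1/(-5 + 13) = 1/8 ≈ 0.12500)
Q(v, y) = 1
(23*Q(h, 4))*(-18/19 + G/(-4)) = (23*1)*(-18/19 + (1/8)/(-4)) = 23*(-18*1/19 + (1/8)*(-1/4)) = 23*(-18/19 - 1/32) = 23*(-595/608) = -13685/608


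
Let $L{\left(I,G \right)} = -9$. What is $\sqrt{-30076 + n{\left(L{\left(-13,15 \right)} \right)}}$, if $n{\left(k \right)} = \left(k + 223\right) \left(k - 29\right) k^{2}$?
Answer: $8 i \sqrt{10762} \approx 829.92 i$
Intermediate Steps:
$n{\left(k \right)} = k^{2} \left(-29 + k\right) \left(223 + k\right)$ ($n{\left(k \right)} = \left(223 + k\right) \left(-29 + k\right) k^{2} = \left(-29 + k\right) \left(223 + k\right) k^{2} = k^{2} \left(-29 + k\right) \left(223 + k\right)$)
$\sqrt{-30076 + n{\left(L{\left(-13,15 \right)} \right)}} = \sqrt{-30076 + \left(-9\right)^{2} \left(-6467 + \left(-9\right)^{2} + 194 \left(-9\right)\right)} = \sqrt{-30076 + 81 \left(-6467 + 81 - 1746\right)} = \sqrt{-30076 + 81 \left(-8132\right)} = \sqrt{-30076 - 658692} = \sqrt{-688768} = 8 i \sqrt{10762}$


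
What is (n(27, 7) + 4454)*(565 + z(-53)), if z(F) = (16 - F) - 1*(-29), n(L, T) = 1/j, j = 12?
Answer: 11812229/4 ≈ 2.9531e+6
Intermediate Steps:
n(L, T) = 1/12
z(F) = 45 - F (z(F) = (16 - F) + 29 = 45 - F)
(n(27, 7) + 4454)*(565 + z(-53)) = (1/12 + 4454)*(565 + (45 - 1*(-53))) = 53449*(565 + (45 + 53))/12 = 53449*(565 + 98)/12 = (53449/12)*663 = 11812229/4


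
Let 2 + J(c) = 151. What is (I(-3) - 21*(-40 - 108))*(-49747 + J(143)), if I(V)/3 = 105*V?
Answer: -107280474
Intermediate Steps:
J(c) = 149 (J(c) = -2 + 151 = 149)
I(V) = 315*V (I(V) = 3*(105*V) = 315*V)
(I(-3) - 21*(-40 - 108))*(-49747 + J(143)) = (315*(-3) - 21*(-40 - 108))*(-49747 + 149) = (-945 - 21*(-148))*(-49598) = (-945 + 3108)*(-49598) = 2163*(-49598) = -107280474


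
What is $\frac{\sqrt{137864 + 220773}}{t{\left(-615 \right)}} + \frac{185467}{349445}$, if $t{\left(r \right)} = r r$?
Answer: $\frac{185467}{349445} + \frac{\sqrt{358637}}{378225} \approx 0.53233$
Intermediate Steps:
$t{\left(r \right)} = r^{2}$
$\frac{\sqrt{137864 + 220773}}{t{\left(-615 \right)}} + \frac{185467}{349445} = \frac{\sqrt{137864 + 220773}}{\left(-615\right)^{2}} + \frac{185467}{349445} = \frac{\sqrt{358637}}{378225} + 185467 \cdot \frac{1}{349445} = \sqrt{358637} \cdot \frac{1}{378225} + \frac{185467}{349445} = \frac{\sqrt{358637}}{378225} + \frac{185467}{349445} = \frac{185467}{349445} + \frac{\sqrt{358637}}{378225}$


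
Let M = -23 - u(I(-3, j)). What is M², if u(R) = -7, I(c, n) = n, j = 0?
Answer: 256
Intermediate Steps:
M = -16 (M = -23 - 1*(-7) = -23 + 7 = -16)
M² = (-16)² = 256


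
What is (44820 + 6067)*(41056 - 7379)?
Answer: 1713721499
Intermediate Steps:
(44820 + 6067)*(41056 - 7379) = 50887*33677 = 1713721499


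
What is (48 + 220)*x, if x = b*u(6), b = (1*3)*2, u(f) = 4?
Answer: 6432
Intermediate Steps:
b = 6 (b = 3*2 = 6)
x = 24 (x = 6*4 = 24)
(48 + 220)*x = (48 + 220)*24 = 268*24 = 6432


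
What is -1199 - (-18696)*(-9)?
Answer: -169463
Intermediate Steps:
-1199 - (-18696)*(-9) = -1199 - 492*342 = -1199 - 168264 = -169463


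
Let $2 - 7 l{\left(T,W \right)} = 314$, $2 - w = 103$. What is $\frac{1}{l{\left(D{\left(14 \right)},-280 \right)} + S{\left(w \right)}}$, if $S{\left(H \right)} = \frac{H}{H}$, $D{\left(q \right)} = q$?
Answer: $- \frac{7}{305} \approx -0.022951$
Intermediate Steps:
$w = -101$ ($w = 2 - 103 = -101$)
$S{\left(H \right)} = 1$
$l{\left(T,W \right)} = - \frac{312}{7}$ ($l{\left(T,W \right)} = \frac{2}{7} - \frac{314}{7} = - \frac{312}{7}$)
$\frac{1}{l{\left(D{\left(14 \right)},-280 \right)} + S{\left(w \right)}} = \frac{1}{- \frac{312}{7} + 1} = \frac{1}{- \frac{305}{7}} = - \frac{7}{305}$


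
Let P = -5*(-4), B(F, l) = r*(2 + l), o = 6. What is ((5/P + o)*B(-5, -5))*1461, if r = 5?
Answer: -547875/4 ≈ -1.3697e+5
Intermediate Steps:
B(F, l) = 10 + 5*l (B(F, l) = 5*(2 + l) = 10 + 5*l)
P = 20
((5/P + o)*B(-5, -5))*1461 = ((5/20 + 6)*(10 + 5*(-5)))*1461 = ((5*(1/20) + 6)*(10 - 25))*1461 = ((1/4 + 6)*(-15))*1461 = ((25/4)*(-15))*1461 = -375/4*1461 = -547875/4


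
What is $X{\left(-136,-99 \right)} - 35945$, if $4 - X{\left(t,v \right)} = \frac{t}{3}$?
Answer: $- \frac{107687}{3} \approx -35896.0$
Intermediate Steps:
$X{\left(t,v \right)} = 4 - \frac{t}{3}$
$X{\left(-136,-99 \right)} - 35945 = \left(4 - - \frac{136}{3}\right) - 35945 = \left(4 + \frac{136}{3}\right) - 35945 = \frac{148}{3} - 35945 = - \frac{107687}{3}$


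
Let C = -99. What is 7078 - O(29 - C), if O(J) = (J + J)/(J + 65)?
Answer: 1365798/193 ≈ 7076.7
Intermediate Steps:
O(J) = 2*J/(65 + J) (O(J) = (2*J)/(65 + J) = 2*J/(65 + J))
7078 - O(29 - C) = 7078 - 2*(29 - 1*(-99))/(65 + (29 - 1*(-99))) = 7078 - 2*(29 + 99)/(65 + (29 + 99)) = 7078 - 2*128/(65 + 128) = 7078 - 2*128/193 = 7078 - 1*256/193 = 7078 - 256/193 = 1365798/193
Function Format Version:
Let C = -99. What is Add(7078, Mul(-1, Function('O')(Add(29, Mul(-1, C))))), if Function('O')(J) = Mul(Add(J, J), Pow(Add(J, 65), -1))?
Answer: Rational(1365798, 193) ≈ 7076.7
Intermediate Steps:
Function('O')(J) = Mul(2, J, Pow(Add(65, J), -1)) (Function('O')(J) = Mul(Mul(2, J), Pow(Add(65, J), -1)) = Mul(2, J, Pow(Add(65, J), -1)))
Add(7078, Mul(-1, Function('O')(Add(29, Mul(-1, C))))) = Add(7078, Mul(-1, Mul(2, Add(29, Mul(-1, -99)), Pow(Add(65, Add(29, Mul(-1, -99))), -1)))) = Add(7078, Mul(-1, Mul(2, Add(29, 99), Pow(Add(65, Add(29, 99)), -1)))) = Add(7078, Mul(-1, Mul(2, 128, Pow(Add(65, 128), -1)))) = Add(7078, Mul(-1, Mul(2, 128, Pow(193, -1)))) = Add(7078, Mul(-1, Mul(2, 128, Rational(1, 193)))) = Add(7078, Mul(-1, Rational(256, 193))) = Add(7078, Rational(-256, 193)) = Rational(1365798, 193)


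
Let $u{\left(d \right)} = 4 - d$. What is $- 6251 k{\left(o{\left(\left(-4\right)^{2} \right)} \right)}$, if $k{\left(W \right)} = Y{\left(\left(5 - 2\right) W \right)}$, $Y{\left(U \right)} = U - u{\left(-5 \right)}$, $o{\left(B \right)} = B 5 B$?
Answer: $-23947581$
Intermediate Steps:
$o{\left(B \right)} = 5 B^{2}$ ($o{\left(B \right)} = 5 B B = 5 B^{2}$)
$Y{\left(U \right)} = -9 + U$ ($Y{\left(U \right)} = U - \left(4 - -5\right) = U - \left(4 + 5\right) = U - 9 = -9 + U$)
$k{\left(W \right)} = -9 + 3 W$ ($k{\left(W \right)} = -9 + \left(5 - 2\right) W = -9 + 3 W$)
$- 6251 k{\left(o{\left(\left(-4\right)^{2} \right)} \right)} = - 6251 \left(-9 + 3 \cdot 5 \left(\left(-4\right)^{2}\right)^{2}\right) = - 6251 \left(-9 + 3 \cdot 5 \cdot 16^{2}\right) = - 6251 \left(-9 + 3 \cdot 5 \cdot 256\right) = - 6251 \left(-9 + 3 \cdot 1280\right) = - 6251 \left(-9 + 3840\right) = \left(-6251\right) 3831 = -23947581$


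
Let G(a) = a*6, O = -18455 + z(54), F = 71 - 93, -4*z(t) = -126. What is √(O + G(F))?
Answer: I*√74222/2 ≈ 136.22*I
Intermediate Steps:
z(t) = 63/2 (z(t) = -¼*(-126) = 63/2)
F = -22
O = -36847/2 (O = -18455 + 63/2 = -36847/2 ≈ -18424.)
G(a) = 6*a
√(O + G(F)) = √(-36847/2 + 6*(-22)) = √(-36847/2 - 132) = √(-37111/2) = I*√74222/2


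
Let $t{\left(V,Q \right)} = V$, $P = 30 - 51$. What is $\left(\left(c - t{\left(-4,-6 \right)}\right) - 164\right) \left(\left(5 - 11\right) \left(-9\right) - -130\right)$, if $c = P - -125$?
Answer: $-10304$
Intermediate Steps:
$P = -21$ ($P = 30 - 51 = -21$)
$c = 104$ ($c = -21 - -125 = -21 + 125 = 104$)
$\left(\left(c - t{\left(-4,-6 \right)}\right) - 164\right) \left(\left(5 - 11\right) \left(-9\right) - -130\right) = \left(\left(104 - -4\right) - 164\right) \left(\left(5 - 11\right) \left(-9\right) - -130\right) = \left(\left(104 + 4\right) - 164\right) \left(\left(-6\right) \left(-9\right) + 130\right) = \left(108 - 164\right) \left(54 + 130\right) = \left(-56\right) 184 = -10304$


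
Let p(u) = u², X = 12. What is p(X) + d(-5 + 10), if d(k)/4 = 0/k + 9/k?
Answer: 756/5 ≈ 151.20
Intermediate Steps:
d(k) = 36/k (d(k) = 4*(0/k + 9/k) = 4*(0 + 9/k) = 4*(9/k) = 36/k)
p(X) + d(-5 + 10) = 12² + 36/(-5 + 10) = 144 + 36/5 = 756/5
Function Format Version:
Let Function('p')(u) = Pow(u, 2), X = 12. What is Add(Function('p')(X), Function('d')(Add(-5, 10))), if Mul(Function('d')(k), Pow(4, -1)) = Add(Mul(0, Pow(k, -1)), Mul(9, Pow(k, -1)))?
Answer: Rational(756, 5) ≈ 151.20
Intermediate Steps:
Function('d')(k) = Mul(36, Pow(k, -1)) (Function('d')(k) = Mul(4, Add(Mul(0, Pow(k, -1)), Mul(9, Pow(k, -1)))) = Mul(4, Add(0, Mul(9, Pow(k, -1)))) = Mul(4, Mul(9, Pow(k, -1))) = Mul(36, Pow(k, -1)))
Add(Function('p')(X), Function('d')(Add(-5, 10))) = Add(Pow(12, 2), Mul(36, Pow(Add(-5, 10), -1))) = Add(144, Mul(36, Pow(5, -1))) = Add(144, Mul(36, Rational(1, 5))) = Add(144, Rational(36, 5)) = Rational(756, 5)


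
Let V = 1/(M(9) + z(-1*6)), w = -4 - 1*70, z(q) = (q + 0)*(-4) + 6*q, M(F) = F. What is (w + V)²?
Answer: 49729/9 ≈ 5525.4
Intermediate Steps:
z(q) = 2*q (z(q) = q*(-4) + 6*q = -4*q + 6*q = 2*q)
w = -74 (w = -4 - 70 = -74)
V = -⅓ (V = 1/(9 + 2*(-1*6)) = 1/(9 + 2*(-6)) = 1/(9 - 12) = 1/(-3) = -⅓ ≈ -0.33333)
(w + V)² = (-74 - ⅓)² = (-223/3)² = 49729/9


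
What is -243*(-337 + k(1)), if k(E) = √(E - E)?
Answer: 81891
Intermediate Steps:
k(E) = 0 (k(E) = √0 = 0)
-243*(-337 + k(1)) = -243*(-337 + 0) = -243*(-337) = 81891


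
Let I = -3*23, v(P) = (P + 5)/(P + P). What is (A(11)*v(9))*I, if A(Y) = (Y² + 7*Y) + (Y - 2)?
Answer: -11109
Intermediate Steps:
v(P) = (5 + P)/(2*P) (v(P) = (5 + P)/((2*P)) = (5 + P)*(1/(2*P)) = (5 + P)/(2*P))
A(Y) = -2 + Y² + 8*Y (A(Y) = (Y² + 7*Y) + (-2 + Y) = -2 + Y² + 8*Y)
I = -69
(A(11)*v(9))*I = ((-2 + 11² + 8*11)*((½)*(5 + 9)/9))*(-69) = ((-2 + 121 + 88)*((½)*(⅑)*14))*(-69) = (207*(7/9))*(-69) = 161*(-69) = -11109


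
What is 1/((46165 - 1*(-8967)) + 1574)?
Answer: 1/56706 ≈ 1.7635e-5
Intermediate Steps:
1/((46165 - 1*(-8967)) + 1574) = 1/((46165 + 8967) + 1574) = 1/(55132 + 1574) = 1/56706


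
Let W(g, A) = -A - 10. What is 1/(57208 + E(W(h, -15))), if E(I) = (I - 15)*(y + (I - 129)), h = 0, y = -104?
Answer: 1/59488 ≈ 1.6810e-5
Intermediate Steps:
W(g, A) = -10 - A
E(I) = (-233 + I)*(-15 + I) (E(I) = (I - 15)*(-104 + (I - 129)) = (-15 + I)*(-104 + (-129 + I)) = (-15 + I)*(-233 + I) = (-233 + I)*(-15 + I))
1/(57208 + E(W(h, -15))) = 1/(57208 + (3495 + (-10 - 1*(-15))**2 - 248*(-10 - 1*(-15)))) = 1/(57208 + (3495 + (-10 + 15)**2 - 248*(-10 + 15))) = 1/(57208 + (3495 + 5**2 - 248*5)) = 1/(57208 + (3495 + 25 - 1240)) = 1/(57208 + 2280) = 1/59488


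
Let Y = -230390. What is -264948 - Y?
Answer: -34558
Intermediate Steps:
-264948 - Y = -264948 - 1*(-230390) = -264948 + 230390 = -34558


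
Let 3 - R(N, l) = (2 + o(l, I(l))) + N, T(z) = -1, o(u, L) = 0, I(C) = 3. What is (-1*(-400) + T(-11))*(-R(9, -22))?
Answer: 3192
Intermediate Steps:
R(N, l) = 1 - N (R(N, l) = 3 - ((2 + 0) + N) = 3 - (2 + N) = 3 + (-2 - N) = 1 - N)
(-1*(-400) + T(-11))*(-R(9, -22)) = (-1*(-400) - 1)*(-(1 - 1*9)) = (400 - 1)*(-(1 - 9)) = 399*(-1*(-8)) = 399*8 = 3192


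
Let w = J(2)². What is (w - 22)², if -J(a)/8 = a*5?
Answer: 40678884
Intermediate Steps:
J(a) = -40*a (J(a) = -8*a*5 = -40*a)
w = 6400 (w = (-40*2)² = (-80)² = 6400)
(w - 22)² = (6400 - 22)² = 6378² = 40678884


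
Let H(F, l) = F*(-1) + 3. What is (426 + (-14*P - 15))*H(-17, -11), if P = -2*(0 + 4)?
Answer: 10460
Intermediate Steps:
P = -8 (P = -2*4 = -8)
H(F, l) = 3 - F (H(F, l) = -F + 3 = 3 - F)
(426 + (-14*P - 15))*H(-17, -11) = (426 + (-14*(-8) - 15))*(3 - 1*(-17)) = (426 + (112 - 15))*(3 + 17) = (426 + 97)*20 = 523*20 = 10460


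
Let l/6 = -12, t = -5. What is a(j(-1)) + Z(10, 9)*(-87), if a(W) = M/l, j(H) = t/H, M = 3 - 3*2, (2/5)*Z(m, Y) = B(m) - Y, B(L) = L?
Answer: -5219/24 ≈ -217.46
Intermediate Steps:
l = -72 (l = 6*(-12) = -72)
Z(m, Y) = -5*Y/2 + 5*m/2 (Z(m, Y) = 5*(m - Y)/2 = -5*Y/2 + 5*m/2)
M = -3 (M = 3 - 6 = -3)
j(H) = -5/H
a(W) = 1/24 (a(W) = -3/(-72) = -3*(-1/72) = 1/24)
a(j(-1)) + Z(10, 9)*(-87) = 1/24 + (-5/2*9 + (5/2)*10)*(-87) = 1/24 + (-45/2 + 25)*(-87) = 1/24 + (5/2)*(-87) = 1/24 - 435/2 = -5219/24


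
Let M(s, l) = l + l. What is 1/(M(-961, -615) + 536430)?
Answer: 1/535200 ≈ 1.8685e-6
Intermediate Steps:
M(s, l) = 2*l
1/(M(-961, -615) + 536430) = 1/(2*(-615) + 536430) = 1/(-1230 + 536430) = 1/535200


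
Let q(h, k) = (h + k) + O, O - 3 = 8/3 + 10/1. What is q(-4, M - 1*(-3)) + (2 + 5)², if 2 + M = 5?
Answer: 200/3 ≈ 66.667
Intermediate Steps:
M = 3 (M = -2 + 5 = 3)
O = 47/3 (O = 3 + (8/3 + 10/1) = 3 + (8*(⅓) + 10*1) = 3 + (8/3 + 10) = 3 + 38/3 = 47/3 ≈ 15.667)
q(h, k) = 47/3 + h + k (q(h, k) = (h + k) + 47/3 = 47/3 + h + k)
q(-4, M - 1*(-3)) + (2 + 5)² = (47/3 - 4 + (3 - 1*(-3))) + (2 + 5)² = (47/3 - 4 + (3 + 3)) + 7² = (47/3 - 4 + 6) + 49 = 53/3 + 49 = 200/3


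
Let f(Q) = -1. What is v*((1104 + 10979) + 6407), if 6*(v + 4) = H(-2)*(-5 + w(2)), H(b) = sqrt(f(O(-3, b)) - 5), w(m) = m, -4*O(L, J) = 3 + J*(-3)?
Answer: -73960 - 9245*I*sqrt(6) ≈ -73960.0 - 22646.0*I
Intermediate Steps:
O(L, J) = -3/4 + 3*J/4 (O(L, J) = -(3 + J*(-3))/4 = -(3 - 3*J)/4 = -3/4 + 3*J/4)
H(b) = I*sqrt(6) (H(b) = sqrt(-1 - 5) = sqrt(-6) = I*sqrt(6))
v = -4 - I*sqrt(6)/2 (v = -4 + ((I*sqrt(6))*(-5 + 2))/6 = -4 + ((I*sqrt(6))*(-3))/6 = -4 + (-3*I*sqrt(6))/6 = -4 - I*sqrt(6)/2 ≈ -4.0 - 1.2247*I)
v*((1104 + 10979) + 6407) = (-4 - I*sqrt(6)/2)*((1104 + 10979) + 6407) = (-4 - I*sqrt(6)/2)*(12083 + 6407) = (-4 - I*sqrt(6)/2)*18490 = -73960 - 9245*I*sqrt(6)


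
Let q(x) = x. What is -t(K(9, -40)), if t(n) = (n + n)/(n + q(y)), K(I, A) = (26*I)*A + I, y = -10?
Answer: -18702/9361 ≈ -1.9979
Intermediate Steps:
K(I, A) = I + 26*A*I (K(I, A) = 26*A*I + I = I + 26*A*I)
t(n) = 2*n/(-10 + n) (t(n) = (n + n)/(n - 10) = (2*n)/(-10 + n) = 2*n/(-10 + n))
-t(K(9, -40)) = -2*9*(1 + 26*(-40))/(-10 + 9*(1 + 26*(-40))) = -2*9*(1 - 1040)/(-10 + 9*(1 - 1040)) = -2*9*(-1039)/(-10 + 9*(-1039)) = -2*(-9351)/(-10 - 9351) = -2*(-9351)/(-9361) = -2*(-9351)*(-1)/9361 = -1*18702/9361 = -18702/9361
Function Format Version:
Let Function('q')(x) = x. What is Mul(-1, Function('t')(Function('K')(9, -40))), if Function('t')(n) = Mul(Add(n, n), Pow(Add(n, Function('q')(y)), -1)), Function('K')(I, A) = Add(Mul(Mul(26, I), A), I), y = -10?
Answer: Rational(-18702, 9361) ≈ -1.9979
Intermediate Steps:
Function('K')(I, A) = Add(I, Mul(26, A, I)) (Function('K')(I, A) = Add(Mul(26, A, I), I) = Add(I, Mul(26, A, I)))
Function('t')(n) = Mul(2, n, Pow(Add(-10, n), -1)) (Function('t')(n) = Mul(Add(n, n), Pow(Add(n, -10), -1)) = Mul(Mul(2, n), Pow(Add(-10, n), -1)) = Mul(2, n, Pow(Add(-10, n), -1)))
Mul(-1, Function('t')(Function('K')(9, -40))) = Mul(-1, Mul(2, Mul(9, Add(1, Mul(26, -40))), Pow(Add(-10, Mul(9, Add(1, Mul(26, -40)))), -1))) = Mul(-1, Mul(2, Mul(9, Add(1, -1040)), Pow(Add(-10, Mul(9, Add(1, -1040))), -1))) = Mul(-1, Mul(2, Mul(9, -1039), Pow(Add(-10, Mul(9, -1039)), -1))) = Mul(-1, Mul(2, -9351, Pow(Add(-10, -9351), -1))) = Mul(-1, Mul(2, -9351, Pow(-9361, -1))) = Mul(-1, Mul(2, -9351, Rational(-1, 9361))) = Mul(-1, Rational(18702, 9361)) = Rational(-18702, 9361)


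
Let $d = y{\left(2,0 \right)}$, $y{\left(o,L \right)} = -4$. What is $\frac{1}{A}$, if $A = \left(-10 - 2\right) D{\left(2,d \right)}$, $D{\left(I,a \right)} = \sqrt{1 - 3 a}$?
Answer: $- \frac{\sqrt{13}}{156} \approx -0.023113$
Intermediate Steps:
$d = -4$
$A = - 12 \sqrt{13}$ ($A = \left(-10 - 2\right) \sqrt{1 - -12} = - 12 \sqrt{1 + 12} = - 12 \sqrt{13} \approx -43.267$)
$\frac{1}{A} = \frac{1}{\left(-12\right) \sqrt{13}} = - \frac{\sqrt{13}}{156}$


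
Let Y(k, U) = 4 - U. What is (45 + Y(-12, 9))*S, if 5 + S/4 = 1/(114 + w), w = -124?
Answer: -816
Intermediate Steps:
S = -102/5 (S = -20 + 4/(114 - 124) = -20 + 4/(-10) = -20 + 4*(-⅒) = -20 - ⅖ = -102/5 ≈ -20.400)
(45 + Y(-12, 9))*S = (45 + (4 - 1*9))*(-102/5) = (45 + (4 - 9))*(-102/5) = (45 - 5)*(-102/5) = 40*(-102/5) = -816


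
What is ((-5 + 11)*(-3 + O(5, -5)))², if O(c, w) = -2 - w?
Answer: 0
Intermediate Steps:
((-5 + 11)*(-3 + O(5, -5)))² = ((-5 + 11)*(-3 + (-2 - 1*(-5))))² = (6*(-3 + (-2 + 5)))² = (6*(-3 + 3))² = (6*0)² = 0² = 0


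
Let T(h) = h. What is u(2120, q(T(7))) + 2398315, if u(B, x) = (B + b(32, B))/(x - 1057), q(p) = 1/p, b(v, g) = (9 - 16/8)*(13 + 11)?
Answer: 8871359177/3699 ≈ 2.3983e+6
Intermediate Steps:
b(v, g) = 168 (b(v, g) = (9 - 16*1/8)*24 = (9 - 2)*24 = 7*24 = 168)
u(B, x) = (168 + B)/(-1057 + x) (u(B, x) = (B + 168)/(x - 1057) = (168 + B)/(-1057 + x))
u(2120, q(T(7))) + 2398315 = (168 + 2120)/(-1057 + 1/7) + 2398315 = 2288/(-1057 + 1/7) + 2398315 = 2288/(-7398/7) + 2398315 = -7/7398*2288 + 2398315 = -8008/3699 + 2398315 = 8871359177/3699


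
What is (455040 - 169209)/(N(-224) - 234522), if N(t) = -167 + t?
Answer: -40833/33559 ≈ -1.2168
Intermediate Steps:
(455040 - 169209)/(N(-224) - 234522) = (455040 - 169209)/((-167 - 224) - 234522) = 285831/(-391 - 234522) = 285831/(-234913) = 285831*(-1/234913) = -40833/33559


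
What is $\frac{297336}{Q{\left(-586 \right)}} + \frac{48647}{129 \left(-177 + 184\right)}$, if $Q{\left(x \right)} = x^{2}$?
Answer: $\frac{4243419905}{77521647} \approx 54.739$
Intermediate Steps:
$\frac{297336}{Q{\left(-586 \right)}} + \frac{48647}{129 \left(-177 + 184\right)} = \frac{297336}{\left(-586\right)^{2}} + \frac{48647}{129 \left(-177 + 184\right)} = \frac{297336}{343396} + \frac{48647}{129 \cdot 7} = 297336 \cdot \frac{1}{343396} + \frac{48647}{903} = \frac{74334}{85849} + 48647 \cdot \frac{1}{903} = \frac{74334}{85849} + \frac{48647}{903} = \frac{4243419905}{77521647}$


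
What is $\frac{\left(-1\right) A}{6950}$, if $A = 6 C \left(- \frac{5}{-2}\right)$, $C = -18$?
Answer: $\frac{27}{695} \approx 0.038849$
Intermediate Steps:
$A = -270$ ($A = 6 \left(-18\right) \left(- \frac{5}{-2}\right) = - 108 \left(\left(-5\right) \left(- \frac{1}{2}\right)\right) = \left(-108\right) \frac{5}{2} = -270$)
$\frac{\left(-1\right) A}{6950} = \frac{\left(-1\right) \left(-270\right)}{6950} = 270 \cdot \frac{1}{6950} = \frac{27}{695}$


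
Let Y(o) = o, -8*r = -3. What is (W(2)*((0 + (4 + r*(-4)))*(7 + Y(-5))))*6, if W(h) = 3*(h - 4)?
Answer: -180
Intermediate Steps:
r = 3/8 (r = -1/8*(-3) = 3/8 ≈ 0.37500)
W(h) = -12 + 3*h (W(h) = 3*(-4 + h) = -12 + 3*h)
(W(2)*((0 + (4 + r*(-4)))*(7 + Y(-5))))*6 = ((-12 + 3*2)*((0 + (4 + (3/8)*(-4)))*(7 - 5)))*6 = ((-12 + 6)*((0 + (4 - 3/2))*2))*6 = -6*(0 + 5/2)*2*6 = -15*2*6 = -6*5*6 = -30*6 = -180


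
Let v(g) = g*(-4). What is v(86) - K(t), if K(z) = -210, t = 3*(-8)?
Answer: -134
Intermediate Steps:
v(g) = -4*g
t = -24
v(86) - K(t) = -4*86 - 1*(-210) = -344 + 210 = -134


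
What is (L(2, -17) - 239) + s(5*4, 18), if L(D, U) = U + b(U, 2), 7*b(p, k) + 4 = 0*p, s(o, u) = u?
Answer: -1670/7 ≈ -238.57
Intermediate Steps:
b(p, k) = -4/7 (b(p, k) = -4/7 + (0*p)/7 = -4/7 + (⅐)*0 = -4/7 + 0 = -4/7)
L(D, U) = -4/7 + U (L(D, U) = U - 4/7 = -4/7 + U)
(L(2, -17) - 239) + s(5*4, 18) = ((-4/7 - 17) - 239) + 18 = (-123/7 - 239) + 18 = -1796/7 + 18 = -1670/7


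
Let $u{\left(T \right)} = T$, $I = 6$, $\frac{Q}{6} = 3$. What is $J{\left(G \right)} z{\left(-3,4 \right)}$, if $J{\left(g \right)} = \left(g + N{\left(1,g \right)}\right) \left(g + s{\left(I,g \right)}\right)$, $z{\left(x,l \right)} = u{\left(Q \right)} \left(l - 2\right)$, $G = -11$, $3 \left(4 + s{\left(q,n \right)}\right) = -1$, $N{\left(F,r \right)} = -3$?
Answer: $7728$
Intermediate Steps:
$Q = 18$ ($Q = 6 \cdot 3 = 18$)
$s{\left(q,n \right)} = - \frac{13}{3}$ ($s{\left(q,n \right)} = -4 + \frac{1}{3} \left(-1\right) = -4 - \frac{1}{3} = - \frac{13}{3}$)
$z{\left(x,l \right)} = -36 + 18 l$ ($z{\left(x,l \right)} = 18 \left(l - 2\right) = 18 \left(-2 + l\right) = -36 + 18 l$)
$J{\left(g \right)} = \left(-3 + g\right) \left(- \frac{13}{3} + g\right)$ ($J{\left(g \right)} = \left(g - 3\right) \left(g - \frac{13}{3}\right) = \left(-3 + g\right) \left(- \frac{13}{3} + g\right)$)
$J{\left(G \right)} z{\left(-3,4 \right)} = \left(13 + \left(-11\right)^{2} - - \frac{242}{3}\right) \left(-36 + 18 \cdot 4\right) = \left(13 + 121 + \frac{242}{3}\right) \left(-36 + 72\right) = \frac{644}{3} \cdot 36 = 7728$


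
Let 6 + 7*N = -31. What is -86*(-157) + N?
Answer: 94477/7 ≈ 13497.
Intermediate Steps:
N = -37/7 (N = -6/7 + (⅐)*(-31) = -6/7 - 31/7 = -37/7 ≈ -5.2857)
-86*(-157) + N = -86*(-157) - 37/7 = 13502 - 37/7 = 94477/7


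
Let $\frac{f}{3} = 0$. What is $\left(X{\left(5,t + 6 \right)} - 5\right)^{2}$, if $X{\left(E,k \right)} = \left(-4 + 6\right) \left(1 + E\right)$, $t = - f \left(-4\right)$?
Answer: $49$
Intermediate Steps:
$f = 0$ ($f = 3 \cdot 0 = 0$)
$t = 0$ ($t = \left(-1\right) 0 \left(-4\right) = 0 \left(-4\right) = 0$)
$X{\left(E,k \right)} = 2 + 2 E$ ($X{\left(E,k \right)} = 2 \left(1 + E\right) = 2 + 2 E$)
$\left(X{\left(5,t + 6 \right)} - 5\right)^{2} = \left(\left(2 + 2 \cdot 5\right) - 5\right)^{2} = \left(\left(2 + 10\right) - 5\right)^{2} = \left(12 - 5\right)^{2} = 7^{2} = 49$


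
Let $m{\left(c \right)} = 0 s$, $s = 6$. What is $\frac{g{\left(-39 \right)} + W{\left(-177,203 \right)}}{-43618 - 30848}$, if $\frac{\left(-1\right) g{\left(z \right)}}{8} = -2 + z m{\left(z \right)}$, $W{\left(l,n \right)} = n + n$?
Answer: $- \frac{211}{37233} \approx -0.005667$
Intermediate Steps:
$W{\left(l,n \right)} = 2 n$
$m{\left(c \right)} = 0$ ($m{\left(c \right)} = 0 \cdot 6 = 0$)
$g{\left(z \right)} = 16$ ($g{\left(z \right)} = - 8 \left(-2 + z 0\right) = - 8 \left(-2 + 0\right) = \left(-8\right) \left(-2\right) = 16$)
$\frac{g{\left(-39 \right)} + W{\left(-177,203 \right)}}{-43618 - 30848} = \frac{16 + 2 \cdot 203}{-43618 - 30848} = \frac{16 + 406}{-74466} = 422 \left(- \frac{1}{74466}\right) = - \frac{211}{37233}$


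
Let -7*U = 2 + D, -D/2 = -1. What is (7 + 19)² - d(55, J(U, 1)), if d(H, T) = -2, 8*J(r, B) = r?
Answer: 678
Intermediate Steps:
D = 2 (D = -2*(-1) = 2)
U = -4/7 (U = -(2 + 2)/7 = -⅐*4 = -4/7 ≈ -0.57143)
J(r, B) = r/8
(7 + 19)² - d(55, J(U, 1)) = (7 + 19)² - 1*(-2) = 26² + 2 = 676 + 2 = 678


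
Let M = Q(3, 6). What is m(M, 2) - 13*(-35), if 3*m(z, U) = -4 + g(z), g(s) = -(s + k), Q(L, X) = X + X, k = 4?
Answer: 1345/3 ≈ 448.33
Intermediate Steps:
Q(L, X) = 2*X
M = 12 (M = 2*6 = 12)
g(s) = -4 - s (g(s) = -(s + 4) = -(4 + s) = -4 - s)
m(z, U) = -8/3 - z/3 (m(z, U) = (-4 + (-4 - z))/3 = (-8 - z)/3 = -8/3 - z/3)
m(M, 2) - 13*(-35) = (-8/3 - 1/3*12) - 13*(-35) = (-8/3 - 4) + 455 = -20/3 + 455 = 1345/3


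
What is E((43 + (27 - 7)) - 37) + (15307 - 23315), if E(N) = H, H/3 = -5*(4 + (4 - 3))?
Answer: -8083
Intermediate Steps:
H = -75 (H = 3*(-5*(4 + (4 - 3))) = 3*(-5*(4 + 1)) = 3*(-5*5) = 3*(-25) = -75)
E(N) = -75
E((43 + (27 - 7)) - 37) + (15307 - 23315) = -75 + (15307 - 23315) = -75 - 8008 = -8083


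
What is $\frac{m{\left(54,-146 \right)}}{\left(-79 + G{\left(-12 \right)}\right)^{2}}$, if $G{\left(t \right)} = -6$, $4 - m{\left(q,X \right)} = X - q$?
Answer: $\frac{12}{425} \approx 0.028235$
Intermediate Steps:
$m{\left(q,X \right)} = 4 + q - X$ ($m{\left(q,X \right)} = 4 - \left(X - q\right) = 4 + q - X$)
$\frac{m{\left(54,-146 \right)}}{\left(-79 + G{\left(-12 \right)}\right)^{2}} = \frac{4 + 54 - -146}{\left(-79 - 6\right)^{2}} = \frac{4 + 54 + 146}{\left(-85\right)^{2}} = \frac{204}{7225} = 204 \cdot \frac{1}{7225} = \frac{12}{425}$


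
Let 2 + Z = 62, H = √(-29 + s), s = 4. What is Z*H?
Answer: 300*I ≈ 300.0*I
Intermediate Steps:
H = 5*I (H = √(-29 + 4) = √(-25) = 5*I ≈ 5.0*I)
Z = 60 (Z = -2 + 62 = 60)
Z*H = 60*(5*I) = 300*I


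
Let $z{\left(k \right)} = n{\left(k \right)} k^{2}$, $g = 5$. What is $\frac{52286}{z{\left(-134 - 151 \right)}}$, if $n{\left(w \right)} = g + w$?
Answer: $- \frac{26143}{11371500} \approx -0.002299$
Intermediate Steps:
$n{\left(w \right)} = 5 + w$
$z{\left(k \right)} = k^{2} \left(5 + k\right)$ ($z{\left(k \right)} = \left(5 + k\right) k^{2} = k^{2} \left(5 + k\right)$)
$\frac{52286}{z{\left(-134 - 151 \right)}} = \frac{52286}{\left(-134 - 151\right)^{2} \left(5 - 285\right)} = \frac{52286}{\left(-285\right)^{2} \left(5 - 285\right)} = \frac{52286}{81225 \left(-280\right)} = \frac{52286}{-22743000} = 52286 \left(- \frac{1}{22743000}\right) = - \frac{26143}{11371500}$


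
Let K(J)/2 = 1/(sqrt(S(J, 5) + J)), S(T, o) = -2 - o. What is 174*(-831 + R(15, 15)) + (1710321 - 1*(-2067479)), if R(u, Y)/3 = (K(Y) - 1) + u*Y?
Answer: 3750134 + 261*sqrt(2) ≈ 3.7505e+6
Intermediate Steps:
K(J) = 2/sqrt(-7 + J) (K(J) = 2/(sqrt((-2 - 1*5) + J)) = 2/(sqrt((-2 - 5) + J)) = 2/(sqrt(-7 + J)) = 2/sqrt(-7 + J))
R(u, Y) = -3 + 6/sqrt(-7 + Y) + 3*Y*u (R(u, Y) = 3*((2/sqrt(-7 + Y) - 1) + u*Y) = 3*((-1 + 2/sqrt(-7 + Y)) + Y*u) = 3*(-1 + 2/sqrt(-7 + Y) + Y*u) = -3 + 6/sqrt(-7 + Y) + 3*Y*u)
174*(-831 + R(15, 15)) + (1710321 - 1*(-2067479)) = 174*(-831 + (-3 + 6/sqrt(-7 + 15) + 3*15*15)) + (1710321 - 1*(-2067479)) = 174*(-831 + (-3 + 6/sqrt(8) + 675)) + (1710321 + 2067479) = 174*(-831 + (-3 + 6*(sqrt(2)/4) + 675)) + 3777800 = 174*(-831 + (-3 + 3*sqrt(2)/2 + 675)) + 3777800 = 174*(-831 + (672 + 3*sqrt(2)/2)) + 3777800 = 174*(-159 + 3*sqrt(2)/2) + 3777800 = (-27666 + 261*sqrt(2)) + 3777800 = 3750134 + 261*sqrt(2)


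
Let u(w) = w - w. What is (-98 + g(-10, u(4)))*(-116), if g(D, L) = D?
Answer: 12528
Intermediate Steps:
u(w) = 0
(-98 + g(-10, u(4)))*(-116) = (-98 - 10)*(-116) = -108*(-116) = 12528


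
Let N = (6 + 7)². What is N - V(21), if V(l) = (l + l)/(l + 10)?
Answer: 5197/31 ≈ 167.65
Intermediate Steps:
N = 169 (N = 13² = 169)
V(l) = 2*l/(10 + l) (V(l) = (2*l)/(10 + l) = 2*l/(10 + l))
N - V(21) = 169 - 2*21/(10 + 21) = 169 - 2*21/31 = 169 - 1*42/31 = 169 - 42/31 = 5197/31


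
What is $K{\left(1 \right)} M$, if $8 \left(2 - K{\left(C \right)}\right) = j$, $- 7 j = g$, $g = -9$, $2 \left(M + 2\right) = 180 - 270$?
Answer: $- \frac{4841}{56} \approx -86.446$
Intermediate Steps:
$M = -47$ ($M = -2 + \frac{180 - 270}{2} = -2 + \frac{1}{2} \left(-90\right) = -2 - 45 = -47$)
$j = \frac{9}{7}$ ($j = \left(- \frac{1}{7}\right) \left(-9\right) = \frac{9}{7} \approx 1.2857$)
$K{\left(C \right)} = \frac{103}{56}$ ($K{\left(C \right)} = 2 - \frac{9}{56} = \frac{103}{56}$)
$K{\left(1 \right)} M = \frac{103}{56} \left(-47\right) = - \frac{4841}{56}$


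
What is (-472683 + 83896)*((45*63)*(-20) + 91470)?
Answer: -13518123990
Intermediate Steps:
(-472683 + 83896)*((45*63)*(-20) + 91470) = -388787*(2835*(-20) + 91470) = -388787*(-56700 + 91470) = -388787*34770 = -13518123990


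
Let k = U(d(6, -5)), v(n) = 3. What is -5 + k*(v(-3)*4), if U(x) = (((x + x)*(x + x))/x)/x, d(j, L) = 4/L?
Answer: 43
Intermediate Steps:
U(x) = 4 (U(x) = (((2*x)*(2*x))/x)/x = ((4*x²)/x)/x = (4*x)/x = 4)
k = 4
-5 + k*(v(-3)*4) = -5 + 4*(3*4) = -5 + 4*12 = -5 + 48 = 43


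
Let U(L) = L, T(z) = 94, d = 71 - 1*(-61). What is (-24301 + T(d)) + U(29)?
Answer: -24178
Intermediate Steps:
d = 132 (d = 71 + 61 = 132)
(-24301 + T(d)) + U(29) = (-24301 + 94) + 29 = -24207 + 29 = -24178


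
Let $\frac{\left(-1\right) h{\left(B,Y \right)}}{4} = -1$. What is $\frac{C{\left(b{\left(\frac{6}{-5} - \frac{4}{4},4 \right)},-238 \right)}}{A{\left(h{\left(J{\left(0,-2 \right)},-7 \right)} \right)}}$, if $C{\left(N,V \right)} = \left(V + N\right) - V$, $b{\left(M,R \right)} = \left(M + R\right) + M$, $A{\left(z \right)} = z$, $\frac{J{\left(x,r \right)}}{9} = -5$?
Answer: $- \frac{1}{10} \approx -0.1$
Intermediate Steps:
$J{\left(x,r \right)} = -45$ ($J{\left(x,r \right)} = 9 \left(-5\right) = -45$)
$h{\left(B,Y \right)} = 4$ ($h{\left(B,Y \right)} = \left(-4\right) \left(-1\right) = 4$)
$b{\left(M,R \right)} = R + 2 M$
$C{\left(N,V \right)} = N$ ($C{\left(N,V \right)} = \left(N + V\right) - V = N$)
$\frac{C{\left(b{\left(\frac{6}{-5} - \frac{4}{4},4 \right)},-238 \right)}}{A{\left(h{\left(J{\left(0,-2 \right)},-7 \right)} \right)}} = \frac{4 + 2 \left(\frac{6}{-5} - \frac{4}{4}\right)}{4} = \left(4 + 2 \left(6 \left(- \frac{1}{5}\right) - 1\right)\right) \frac{1}{4} = \left(4 + 2 \left(- \frac{6}{5} - 1\right)\right) \frac{1}{4} = \left(4 + 2 \left(- \frac{11}{5}\right)\right) \frac{1}{4} = \left(4 - \frac{22}{5}\right) \frac{1}{4} = \left(- \frac{2}{5}\right) \frac{1}{4} = - \frac{1}{10}$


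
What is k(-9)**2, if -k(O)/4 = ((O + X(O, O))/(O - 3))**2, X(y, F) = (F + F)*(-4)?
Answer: 194481/16 ≈ 12155.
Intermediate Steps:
X(y, F) = -8*F (X(y, F) = (2*F)*(-4) = -8*F)
k(O) = -196*O**2/(-3 + O)**2 (k(O) = -4*(O - 8*O)**2/(O - 3)**2 = -4*49*O**2/(-3 + O)**2 = -196*O**2/(-3 + O)**2)
k(-9)**2 = (-196*(-9)**2/(-3 - 9)**2)**2 = (-196*81/(-12)**2)**2 = (-196*81*1/144)**2 = (-441/4)**2 = 194481/16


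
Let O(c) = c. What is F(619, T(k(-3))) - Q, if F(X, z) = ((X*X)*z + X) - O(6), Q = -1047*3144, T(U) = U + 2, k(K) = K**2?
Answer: 7507152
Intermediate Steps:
T(U) = 2 + U
Q = -3291768
F(X, z) = -6 + X + z*X**2 (F(X, z) = ((X*X)*z + X) - 1*6 = (X**2*z + X) - 6 = (z*X**2 + X) - 6 = (X + z*X**2) - 6 = -6 + X + z*X**2)
F(619, T(k(-3))) - Q = (-6 + 619 + (2 + (-3)**2)*619**2) - 1*(-3291768) = (-6 + 619 + (2 + 9)*383161) + 3291768 = (-6 + 619 + 11*383161) + 3291768 = (-6 + 619 + 4214771) + 3291768 = 4215384 + 3291768 = 7507152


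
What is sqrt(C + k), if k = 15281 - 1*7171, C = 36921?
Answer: 7*sqrt(919) ≈ 212.21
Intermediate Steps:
k = 8110 (k = 15281 - 7171 = 8110)
sqrt(C + k) = sqrt(36921 + 8110) = sqrt(45031) = 7*sqrt(919)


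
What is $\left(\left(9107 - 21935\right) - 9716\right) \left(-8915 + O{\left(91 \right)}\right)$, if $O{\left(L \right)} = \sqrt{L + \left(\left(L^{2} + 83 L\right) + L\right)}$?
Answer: $200979760 - 90176 \sqrt{1001} \approx 1.9813 \cdot 10^{8}$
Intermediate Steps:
$O{\left(L \right)} = \sqrt{L^{2} + 85 L}$ ($O{\left(L \right)} = \sqrt{L + \left(L^{2} + 84 L\right)} = \sqrt{L^{2} + 85 L}$)
$\left(\left(9107 - 21935\right) - 9716\right) \left(-8915 + O{\left(91 \right)}\right) = \left(\left(9107 - 21935\right) - 9716\right) \left(-8915 + \sqrt{91 \left(85 + 91\right)}\right) = \left(\left(9107 - 21935\right) - 9716\right) \left(-8915 + \sqrt{91 \cdot 176}\right) = \left(-12828 - 9716\right) \left(-8915 + \sqrt{16016}\right) = - 22544 \left(-8915 + 4 \sqrt{1001}\right) = 200979760 - 90176 \sqrt{1001}$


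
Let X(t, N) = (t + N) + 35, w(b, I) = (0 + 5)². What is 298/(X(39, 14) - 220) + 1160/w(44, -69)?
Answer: 14567/330 ≈ 44.142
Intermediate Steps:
w(b, I) = 25 (w(b, I) = 5² = 25)
X(t, N) = 35 + N + t (X(t, N) = (N + t) + 35 = 35 + N + t)
298/(X(39, 14) - 220) + 1160/w(44, -69) = 298/((35 + 14 + 39) - 220) + 1160/25 = 298/(88 - 220) + 1160*(1/25) = 298/(-132) + 232/5 = 298*(-1/132) + 232/5 = -149/66 + 232/5 = 14567/330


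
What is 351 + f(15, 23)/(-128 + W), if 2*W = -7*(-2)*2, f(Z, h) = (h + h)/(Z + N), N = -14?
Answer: 19984/57 ≈ 350.60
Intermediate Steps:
f(Z, h) = 2*h/(-14 + Z) (f(Z, h) = (h + h)/(Z - 14) = (2*h)/(-14 + Z) = 2*h/(-14 + Z))
W = 14 (W = (-7*(-2)*2)/2 = (14*2)/2 = (½)*28 = 14)
351 + f(15, 23)/(-128 + W) = 351 + (2*23/(-14 + 15))/(-128 + 14) = 351 + (2*23/1)/(-114) = 351 + (2*23*1)*(-1/114) = 351 + 46*(-1/114) = 351 - 23/57 = 19984/57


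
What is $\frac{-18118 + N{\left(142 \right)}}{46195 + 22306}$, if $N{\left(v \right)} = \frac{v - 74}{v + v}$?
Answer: $- \frac{1286361}{4863571} \approx -0.26449$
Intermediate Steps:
$N{\left(v \right)} = \frac{-74 + v}{2 v}$ ($N{\left(v \right)} = \frac{v - 74}{2 v} = \left(v + \left(-74 + 0\right)\right) \frac{1}{2 v} = \left(v - 74\right) \frac{1}{2 v} = \left(-74 + v\right) \frac{1}{2 v} = \frac{-74 + v}{2 v}$)
$\frac{-18118 + N{\left(142 \right)}}{46195 + 22306} = \frac{-18118 + \frac{-74 + 142}{2 \cdot 142}}{46195 + 22306} = \frac{-18118 + \frac{1}{2} \cdot \frac{1}{142} \cdot 68}{68501} = \left(-18118 + \frac{17}{71}\right) \frac{1}{68501} = \left(- \frac{1286361}{71}\right) \frac{1}{68501} = - \frac{1286361}{4863571}$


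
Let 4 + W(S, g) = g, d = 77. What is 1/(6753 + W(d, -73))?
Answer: 1/6676 ≈ 0.00014979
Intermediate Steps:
W(S, g) = -4 + g
1/(6753 + W(d, -73)) = 1/(6753 + (-4 - 73)) = 1/(6753 - 77) = 1/6676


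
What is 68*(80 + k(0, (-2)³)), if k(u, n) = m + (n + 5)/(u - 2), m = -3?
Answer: 5338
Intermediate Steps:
k(u, n) = -3 + (5 + n)/(-2 + u) (k(u, n) = -3 + (n + 5)/(u - 2) = -3 + (5 + n)/(-2 + u))
68*(80 + k(0, (-2)³)) = 68*(80 + (11 + (-2)³ - 3*0)/(-2 + 0)) = 68*(80 + (11 - 8 + 0)/(-2)) = 68*(80 - ½*3) = 68*(80 - 3/2) = 68*(157/2) = 5338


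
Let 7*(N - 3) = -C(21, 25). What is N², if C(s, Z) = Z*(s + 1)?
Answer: 279841/49 ≈ 5711.0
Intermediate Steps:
C(s, Z) = Z*(1 + s)
N = -529/7 (N = 3 + (-25*(1 + 21))/7 = 3 + (-25*22)/7 = 3 + (-1*550)/7 = 3 + (⅐)*(-550) = 3 - 550/7 = -529/7 ≈ -75.571)
N² = (-529/7)² = 279841/49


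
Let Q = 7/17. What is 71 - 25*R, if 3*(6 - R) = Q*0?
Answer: -79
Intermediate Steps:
Q = 7/17 (Q = 7*(1/17) = 7/17 ≈ 0.41176)
R = 6 (R = 6 - 7*0/51 = 6 - 1/3*0 = 6 + 0 = 6)
71 - 25*R = 71 - 25*6 = 71 - 150 = -79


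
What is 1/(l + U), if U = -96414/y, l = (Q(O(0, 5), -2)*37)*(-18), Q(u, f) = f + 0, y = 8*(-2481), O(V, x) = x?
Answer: 3308/4422325 ≈ 0.00074802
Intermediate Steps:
y = -19848
Q(u, f) = f
l = 1332 (l = -2*37*(-18) = -74*(-18) = 1332)
U = 16069/3308 (U = -96414/(-19848) = -96414*(-1/19848) = 16069/3308 ≈ 4.8576)
1/(l + U) = 1/(1332 + 16069/3308) = 1/(4422325/3308) = 3308/4422325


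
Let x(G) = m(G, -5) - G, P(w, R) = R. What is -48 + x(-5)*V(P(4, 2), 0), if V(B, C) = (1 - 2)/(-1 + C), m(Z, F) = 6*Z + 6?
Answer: -67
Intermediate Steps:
m(Z, F) = 6 + 6*Z
V(B, C) = -1/(-1 + C)
x(G) = 6 + 5*G (x(G) = (6 + 6*G) - G = 6 + 5*G)
-48 + x(-5)*V(P(4, 2), 0) = -48 + (6 + 5*(-5))*(-1/(-1 + 0)) = -48 + (6 - 25)*(-1/(-1)) = -48 - (-19)*(-1) = -48 - 19*1 = -48 - 19 = -67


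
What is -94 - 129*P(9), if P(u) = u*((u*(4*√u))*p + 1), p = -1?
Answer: 124133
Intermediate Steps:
P(u) = u*(1 - 4*u^(3/2)) (P(u) = u*((u*(4*√u))*(-1) + 1) = u*((4*u^(3/2))*(-1) + 1) = u*(-4*u^(3/2) + 1) = u*(1 - 4*u^(3/2)))
-94 - 129*P(9) = -94 - 129*(9 - 4*9^(5/2)) = -94 - 129*(9 - 4*243) = -94 - 129*(9 - 972) = -94 - 129*(-963) = -94 + 124227 = 124133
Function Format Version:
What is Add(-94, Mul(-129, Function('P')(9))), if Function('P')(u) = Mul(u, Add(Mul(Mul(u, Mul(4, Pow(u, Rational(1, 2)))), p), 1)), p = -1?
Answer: 124133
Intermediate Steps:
Function('P')(u) = Mul(u, Add(1, Mul(-4, Pow(u, Rational(3, 2))))) (Function('P')(u) = Mul(u, Add(Mul(Mul(u, Mul(4, Pow(u, Rational(1, 2)))), -1), 1)) = Mul(u, Add(Mul(Mul(4, Pow(u, Rational(3, 2))), -1), 1)) = Mul(u, Add(Mul(-4, Pow(u, Rational(3, 2))), 1)) = Mul(u, Add(1, Mul(-4, Pow(u, Rational(3, 2))))))
Add(-94, Mul(-129, Function('P')(9))) = Add(-94, Mul(-129, Add(9, Mul(-4, Pow(9, Rational(5, 2)))))) = Add(-94, Mul(-129, Add(9, Mul(-4, 243)))) = Add(-94, Mul(-129, Add(9, -972))) = Add(-94, Mul(-129, -963)) = Add(-94, 124227) = 124133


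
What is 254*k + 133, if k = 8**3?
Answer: 130181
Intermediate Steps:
k = 512
254*k + 133 = 254*512 + 133 = 130048 + 133 = 130181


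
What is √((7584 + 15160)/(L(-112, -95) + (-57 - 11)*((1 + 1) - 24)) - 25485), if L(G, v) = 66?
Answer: I*√15535974553/781 ≈ 159.59*I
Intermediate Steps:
√((7584 + 15160)/(L(-112, -95) + (-57 - 11)*((1 + 1) - 24)) - 25485) = √((7584 + 15160)/(66 + (-57 - 11)*((1 + 1) - 24)) - 25485) = √(22744/(66 - 68*(2 - 24)) - 25485) = √(22744/(66 - 68*(-22)) - 25485) = √(22744/(66 + 1496) - 25485) = √(22744/1562 - 25485) = √(22744*(1/1562) - 25485) = √(11372/781 - 25485) = √(-19892413/781) = I*√15535974553/781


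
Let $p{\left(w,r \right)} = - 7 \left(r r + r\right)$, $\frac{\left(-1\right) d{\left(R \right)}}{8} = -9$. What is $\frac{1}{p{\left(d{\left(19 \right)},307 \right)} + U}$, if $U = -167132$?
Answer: $- \frac{1}{829024} \approx -1.2062 \cdot 10^{-6}$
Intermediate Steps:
$d{\left(R \right)} = 72$ ($d{\left(R \right)} = \left(-8\right) \left(-9\right) = 72$)
$p{\left(w,r \right)} = - 7 r - 7 r^{2}$ ($p{\left(w,r \right)} = - 7 \left(r^{2} + r\right) = - 7 \left(r + r^{2}\right) = - 7 r - 7 r^{2}$)
$\frac{1}{p{\left(d{\left(19 \right)},307 \right)} + U} = \frac{1}{\left(-7\right) 307 \left(1 + 307\right) - 167132} = \frac{1}{\left(-7\right) 307 \cdot 308 - 167132} = \frac{1}{-661892 - 167132} = \frac{1}{-829024} = - \frac{1}{829024}$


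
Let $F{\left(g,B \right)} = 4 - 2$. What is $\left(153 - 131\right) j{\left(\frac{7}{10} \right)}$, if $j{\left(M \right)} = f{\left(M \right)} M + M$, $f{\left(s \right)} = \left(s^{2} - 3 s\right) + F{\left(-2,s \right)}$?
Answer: $\frac{10703}{500} \approx 21.406$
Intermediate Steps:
$F{\left(g,B \right)} = 2$
$f{\left(s \right)} = 2 + s^{2} - 3 s$ ($f{\left(s \right)} = \left(s^{2} - 3 s\right) + 2 = 2 + s^{2} - 3 s$)
$j{\left(M \right)} = M + M \left(2 + M^{2} - 3 M\right)$ ($j{\left(M \right)} = \left(2 + M^{2} - 3 M\right) M + M = M \left(2 + M^{2} - 3 M\right) + M = M + M \left(2 + M^{2} - 3 M\right)$)
$\left(153 - 131\right) j{\left(\frac{7}{10} \right)} = \left(153 - 131\right) \frac{7}{10} \left(3 + \left(\frac{7}{10}\right)^{2} - 3 \cdot \frac{7}{10}\right) = 22 \cdot 7 \cdot \frac{1}{10} \left(3 + \left(7 \cdot \frac{1}{10}\right)^{2} - 3 \cdot 7 \cdot \frac{1}{10}\right) = 22 \frac{7 \left(3 + \left(\frac{7}{10}\right)^{2} - \frac{21}{10}\right)}{10} = 22 \frac{7 \left(3 + \frac{49}{100} - \frac{21}{10}\right)}{10} = 22 \cdot \frac{7}{10} \cdot \frac{139}{100} = 22 \cdot \frac{973}{1000} = \frac{10703}{500}$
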